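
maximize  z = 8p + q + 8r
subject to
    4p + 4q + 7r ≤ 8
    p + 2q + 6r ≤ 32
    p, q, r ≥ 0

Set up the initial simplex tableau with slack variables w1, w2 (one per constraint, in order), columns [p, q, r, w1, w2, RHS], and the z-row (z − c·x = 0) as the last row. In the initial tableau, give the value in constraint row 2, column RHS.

The RHS of constraint 2 is b_2 = 32.

32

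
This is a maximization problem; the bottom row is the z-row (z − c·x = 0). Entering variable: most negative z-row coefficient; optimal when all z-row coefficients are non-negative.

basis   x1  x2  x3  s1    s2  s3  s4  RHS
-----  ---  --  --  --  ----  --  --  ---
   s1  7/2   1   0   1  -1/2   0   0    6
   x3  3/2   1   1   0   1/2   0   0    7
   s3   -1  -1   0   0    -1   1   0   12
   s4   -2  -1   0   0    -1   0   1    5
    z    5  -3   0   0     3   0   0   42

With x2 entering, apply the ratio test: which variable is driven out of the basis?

Column x2 entries and ratios — s1: 6/1 = 6; x3: 7/1 = 7; s3: -1 ≤ 0, skip; s4: -1 ≤ 0, skip.
Smallest ratio is 6 in the row of s1, so s1 leaves.

s1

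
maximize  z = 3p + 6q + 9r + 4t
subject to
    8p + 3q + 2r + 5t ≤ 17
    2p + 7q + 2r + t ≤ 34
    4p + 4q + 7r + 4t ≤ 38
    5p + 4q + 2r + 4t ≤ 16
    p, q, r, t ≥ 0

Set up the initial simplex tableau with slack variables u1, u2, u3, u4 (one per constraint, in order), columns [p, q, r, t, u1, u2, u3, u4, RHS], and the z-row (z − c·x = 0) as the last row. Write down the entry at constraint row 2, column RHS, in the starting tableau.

The RHS of constraint 2 is b_2 = 34.

34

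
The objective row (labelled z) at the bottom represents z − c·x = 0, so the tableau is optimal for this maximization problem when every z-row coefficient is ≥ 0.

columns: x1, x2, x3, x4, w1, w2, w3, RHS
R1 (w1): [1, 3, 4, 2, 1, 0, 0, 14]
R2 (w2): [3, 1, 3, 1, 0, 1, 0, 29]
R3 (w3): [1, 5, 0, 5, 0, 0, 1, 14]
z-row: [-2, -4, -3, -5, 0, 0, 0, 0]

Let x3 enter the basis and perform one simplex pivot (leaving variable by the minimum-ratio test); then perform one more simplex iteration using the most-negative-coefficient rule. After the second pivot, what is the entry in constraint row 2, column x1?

47/20

Ratio test on column x3 — row 1: 14/4 = 7/2; row 2: 29/3 = 29/3; row 3: entry 0 ≤ 0. Minimum is 7/2 at row 1 (w1 leaves); pivot element 4.
Divide row 1 by 4; eliminate column x3 from the other rows.
Second iteration: most negative z-row entry is -7/2 in column x4, so x4 enters.
Ratio test on column x4 — row 1: (7/2)/(1/2) = 7; row 2: entry -1/2 ≤ 0; row 3: 14/5 = 14/5. Minimum is 14/5 at row 3 (w3 leaves); pivot element 5.
Divide row 3 by 5; eliminate column x4 from the other rows.
After both pivots, the entry at constraint row 2, column x1 is 47/20.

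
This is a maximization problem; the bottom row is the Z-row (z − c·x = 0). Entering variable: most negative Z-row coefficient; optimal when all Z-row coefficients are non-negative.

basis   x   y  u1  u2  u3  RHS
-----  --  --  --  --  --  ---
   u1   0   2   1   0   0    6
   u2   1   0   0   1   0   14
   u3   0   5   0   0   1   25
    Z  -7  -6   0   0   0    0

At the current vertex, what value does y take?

0

y is not in the basis, so in the current basic feasible solution y = 0.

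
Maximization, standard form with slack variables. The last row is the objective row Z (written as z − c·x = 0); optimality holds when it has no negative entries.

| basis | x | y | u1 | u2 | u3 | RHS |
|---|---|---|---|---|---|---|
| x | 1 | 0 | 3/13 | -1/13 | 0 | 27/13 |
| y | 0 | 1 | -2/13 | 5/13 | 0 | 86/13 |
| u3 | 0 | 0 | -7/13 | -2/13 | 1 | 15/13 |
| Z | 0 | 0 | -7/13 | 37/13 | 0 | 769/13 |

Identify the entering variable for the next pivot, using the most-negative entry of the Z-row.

Negative Z-row entries: u1: -7/13.
The most negative is -7/13 in column u1, so u1 enters.

u1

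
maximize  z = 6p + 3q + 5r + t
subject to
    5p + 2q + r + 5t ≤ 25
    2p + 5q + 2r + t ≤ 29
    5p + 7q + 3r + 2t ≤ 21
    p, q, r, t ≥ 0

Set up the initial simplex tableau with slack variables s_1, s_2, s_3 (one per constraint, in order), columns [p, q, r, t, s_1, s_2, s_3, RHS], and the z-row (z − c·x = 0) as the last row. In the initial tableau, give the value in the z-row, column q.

The z-row carries the negated objective coefficients: the q entry is -3.

-3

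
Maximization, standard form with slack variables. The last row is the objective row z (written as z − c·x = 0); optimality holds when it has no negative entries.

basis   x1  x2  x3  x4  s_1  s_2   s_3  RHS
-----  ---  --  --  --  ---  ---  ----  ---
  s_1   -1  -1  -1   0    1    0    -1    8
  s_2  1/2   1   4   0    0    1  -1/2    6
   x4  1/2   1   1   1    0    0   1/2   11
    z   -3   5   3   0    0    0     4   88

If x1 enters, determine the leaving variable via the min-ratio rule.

s_2

Column x1 entries and ratios — s_1: -1 ≤ 0, skip; s_2: 6/(1/2) = 12; x4: 11/(1/2) = 22.
Smallest ratio is 12 in the row of s_2, so s_2 leaves.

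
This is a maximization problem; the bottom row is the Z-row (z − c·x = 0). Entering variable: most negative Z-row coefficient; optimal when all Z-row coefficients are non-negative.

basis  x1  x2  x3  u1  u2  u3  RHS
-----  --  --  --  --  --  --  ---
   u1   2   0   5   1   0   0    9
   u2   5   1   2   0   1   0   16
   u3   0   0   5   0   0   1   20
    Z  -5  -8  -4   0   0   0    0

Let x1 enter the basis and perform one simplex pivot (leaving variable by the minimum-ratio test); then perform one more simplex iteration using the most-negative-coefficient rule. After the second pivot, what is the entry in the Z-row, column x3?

12

Ratio test on column x1 — row 1: 9/2 = 9/2; row 2: 16/5 = 16/5; row 3: entry 0 ≤ 0. Minimum is 16/5 at row 2 (u2 leaves); pivot element 5.
Divide row 2 by 5; eliminate column x1 from the other rows.
Second iteration: most negative Z-row entry is -7 in column x2, so x2 enters.
Ratio test on column x2 — row 1: entry -2/5 ≤ 0; row 2: (16/5)/(1/5) = 16; row 3: entry 0 ≤ 0. Minimum is 16 at row 2 (x1 leaves); pivot element 1/5.
Divide row 2 by 1/5; eliminate column x2 from the other rows.
After both pivots, the entry at the Z-row, column x3 is 12.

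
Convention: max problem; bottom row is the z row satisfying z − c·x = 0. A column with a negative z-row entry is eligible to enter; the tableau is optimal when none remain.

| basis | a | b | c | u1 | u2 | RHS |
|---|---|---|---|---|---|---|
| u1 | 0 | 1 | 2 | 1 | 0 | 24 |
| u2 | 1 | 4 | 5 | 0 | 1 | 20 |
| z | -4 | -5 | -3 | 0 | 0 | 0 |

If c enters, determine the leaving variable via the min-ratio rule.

u2

Column c entries and ratios — u1: 24/2 = 12; u2: 20/5 = 4.
Smallest ratio is 4 in the row of u2, so u2 leaves.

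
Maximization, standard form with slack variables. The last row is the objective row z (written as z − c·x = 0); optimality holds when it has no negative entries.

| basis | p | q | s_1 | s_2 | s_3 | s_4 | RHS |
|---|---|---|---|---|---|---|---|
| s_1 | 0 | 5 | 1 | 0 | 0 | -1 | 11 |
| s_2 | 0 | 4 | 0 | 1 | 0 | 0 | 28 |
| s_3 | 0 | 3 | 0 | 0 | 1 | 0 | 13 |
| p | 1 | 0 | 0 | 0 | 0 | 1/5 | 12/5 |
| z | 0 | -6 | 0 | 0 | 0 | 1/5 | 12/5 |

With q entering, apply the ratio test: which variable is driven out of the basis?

Column q entries and ratios — s_1: 11/5 = 11/5; s_2: 28/4 = 7; s_3: 13/3 = 13/3; p: 0 ≤ 0, skip.
Smallest ratio is 11/5 in the row of s_1, so s_1 leaves.

s_1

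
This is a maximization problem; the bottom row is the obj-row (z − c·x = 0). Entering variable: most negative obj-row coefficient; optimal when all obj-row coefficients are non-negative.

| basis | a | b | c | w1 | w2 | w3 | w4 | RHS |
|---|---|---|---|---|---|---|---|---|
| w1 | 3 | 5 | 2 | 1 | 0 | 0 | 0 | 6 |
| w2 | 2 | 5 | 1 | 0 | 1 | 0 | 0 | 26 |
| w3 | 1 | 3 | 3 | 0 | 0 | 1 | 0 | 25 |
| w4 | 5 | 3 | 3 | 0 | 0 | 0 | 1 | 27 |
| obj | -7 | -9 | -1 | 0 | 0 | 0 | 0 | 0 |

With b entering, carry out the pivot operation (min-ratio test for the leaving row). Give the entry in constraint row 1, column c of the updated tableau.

2/5

Ratio test on column b — row 1: 6/5 = 6/5; row 2: 26/5 = 26/5; row 3: 25/3 = 25/3; row 4: 27/3 = 9. Minimum is 6/5 at row 1 (w1 leaves); pivot element 5.
Divide row 1 by 5; eliminate column b from the other rows.
In the new row 1, the c entry is the old entry divided by the pivot: 2/5 = 2/5.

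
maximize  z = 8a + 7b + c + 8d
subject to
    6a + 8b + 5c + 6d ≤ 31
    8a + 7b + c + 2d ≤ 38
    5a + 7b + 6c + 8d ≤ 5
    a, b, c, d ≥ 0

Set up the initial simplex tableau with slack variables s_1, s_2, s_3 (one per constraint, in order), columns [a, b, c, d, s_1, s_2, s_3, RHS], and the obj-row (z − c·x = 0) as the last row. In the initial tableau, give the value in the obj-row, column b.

The obj-row carries the negated objective coefficients: the b entry is -7.

-7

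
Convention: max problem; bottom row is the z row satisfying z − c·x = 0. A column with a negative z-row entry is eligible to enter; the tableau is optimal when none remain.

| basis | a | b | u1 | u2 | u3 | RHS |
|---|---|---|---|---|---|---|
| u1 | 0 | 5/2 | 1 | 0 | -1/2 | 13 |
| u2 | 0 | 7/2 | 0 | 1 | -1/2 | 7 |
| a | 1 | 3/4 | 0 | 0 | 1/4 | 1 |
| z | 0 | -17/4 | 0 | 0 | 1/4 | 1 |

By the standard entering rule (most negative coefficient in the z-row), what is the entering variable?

b

Negative z-row entries: b: -17/4.
The most negative is -17/4 in column b, so b enters.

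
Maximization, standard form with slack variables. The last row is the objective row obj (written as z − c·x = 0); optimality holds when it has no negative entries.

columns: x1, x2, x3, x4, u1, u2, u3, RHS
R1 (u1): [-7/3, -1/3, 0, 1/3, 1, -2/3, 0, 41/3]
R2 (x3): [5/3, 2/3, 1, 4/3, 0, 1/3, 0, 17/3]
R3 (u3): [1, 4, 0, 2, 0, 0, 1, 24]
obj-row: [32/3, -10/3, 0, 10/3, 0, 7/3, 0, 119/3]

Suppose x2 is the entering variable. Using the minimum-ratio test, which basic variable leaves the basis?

u3

Column x2 entries and ratios — u1: -1/3 ≤ 0, skip; x3: (17/3)/(2/3) = 17/2; u3: 24/4 = 6.
Smallest ratio is 6 in the row of u3, so u3 leaves.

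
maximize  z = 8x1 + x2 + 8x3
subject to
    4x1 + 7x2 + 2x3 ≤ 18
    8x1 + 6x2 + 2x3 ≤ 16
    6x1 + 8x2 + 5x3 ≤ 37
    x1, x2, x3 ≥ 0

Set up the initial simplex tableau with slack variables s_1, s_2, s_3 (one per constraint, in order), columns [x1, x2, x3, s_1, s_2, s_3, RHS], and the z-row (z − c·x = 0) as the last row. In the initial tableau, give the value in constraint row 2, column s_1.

0

Slack s_1 belongs to constraint 1; its column is the unit vector e_1, so the entry in row 2 is 0.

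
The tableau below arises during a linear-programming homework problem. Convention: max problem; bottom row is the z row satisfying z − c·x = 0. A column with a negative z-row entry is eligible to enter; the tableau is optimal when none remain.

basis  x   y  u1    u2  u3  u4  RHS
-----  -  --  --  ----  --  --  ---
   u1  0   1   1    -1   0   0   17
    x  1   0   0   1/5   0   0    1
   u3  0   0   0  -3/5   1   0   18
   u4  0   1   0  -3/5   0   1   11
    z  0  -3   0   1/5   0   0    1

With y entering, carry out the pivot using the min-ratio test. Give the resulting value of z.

Ratio test on column y — row 1: 17/1 = 17; row 2: entry 0 ≤ 0; row 3: entry 0 ≤ 0; row 4: 11/1 = 11. Minimum is 11 at row 4 (u4 leaves); pivot element 1.
Pivot on row 4; the z-row RHS becomes 1 − (-3)·11 = 34.

34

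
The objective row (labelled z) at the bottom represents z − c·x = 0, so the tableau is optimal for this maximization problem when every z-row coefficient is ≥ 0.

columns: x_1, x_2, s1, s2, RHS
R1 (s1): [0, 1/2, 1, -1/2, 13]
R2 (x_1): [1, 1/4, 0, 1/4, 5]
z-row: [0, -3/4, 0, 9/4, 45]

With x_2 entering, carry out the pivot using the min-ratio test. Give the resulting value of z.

Ratio test on column x_2 — row 1: 13/(1/2) = 26; row 2: 5/(1/4) = 20. Minimum is 20 at row 2 (x_1 leaves); pivot element 1/4.
Pivot on row 2; the z-row RHS becomes 45 − (-3/4)·20 = 60.

60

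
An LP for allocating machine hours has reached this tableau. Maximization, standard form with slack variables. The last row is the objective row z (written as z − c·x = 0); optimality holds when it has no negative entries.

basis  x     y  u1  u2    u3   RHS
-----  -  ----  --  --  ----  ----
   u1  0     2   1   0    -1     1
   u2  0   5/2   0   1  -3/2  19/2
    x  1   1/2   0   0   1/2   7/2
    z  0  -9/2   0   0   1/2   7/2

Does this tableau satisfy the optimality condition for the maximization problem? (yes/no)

The z-row has a negative entry -9/2 in column y, so it is not optimal.

no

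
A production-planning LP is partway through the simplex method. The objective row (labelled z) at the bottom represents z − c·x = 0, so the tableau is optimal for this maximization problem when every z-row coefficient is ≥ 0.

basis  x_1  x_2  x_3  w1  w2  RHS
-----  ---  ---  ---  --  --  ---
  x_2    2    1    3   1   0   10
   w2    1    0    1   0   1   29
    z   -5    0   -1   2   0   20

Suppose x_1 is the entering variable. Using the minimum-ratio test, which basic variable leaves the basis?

x_2

Column x_1 entries and ratios — x_2: 10/2 = 5; w2: 29/1 = 29.
Smallest ratio is 5 in the row of x_2, so x_2 leaves.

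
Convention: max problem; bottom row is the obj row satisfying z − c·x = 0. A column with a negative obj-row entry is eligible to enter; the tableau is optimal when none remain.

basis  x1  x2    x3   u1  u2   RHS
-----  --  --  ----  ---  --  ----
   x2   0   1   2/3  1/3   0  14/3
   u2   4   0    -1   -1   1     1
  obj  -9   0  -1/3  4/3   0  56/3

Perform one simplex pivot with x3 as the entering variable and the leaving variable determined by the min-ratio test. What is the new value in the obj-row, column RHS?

21

Ratio test on column x3 — row 1: (14/3)/(2/3) = 7; row 2: entry -1 ≤ 0. Minimum is 7 at row 1 (x2 leaves); pivot element 2/3.
Divide row 1 by 2/3; eliminate column x3 from the other rows.
obj-row update in column RHS: 56/3 − (-1/3)·7 = 21.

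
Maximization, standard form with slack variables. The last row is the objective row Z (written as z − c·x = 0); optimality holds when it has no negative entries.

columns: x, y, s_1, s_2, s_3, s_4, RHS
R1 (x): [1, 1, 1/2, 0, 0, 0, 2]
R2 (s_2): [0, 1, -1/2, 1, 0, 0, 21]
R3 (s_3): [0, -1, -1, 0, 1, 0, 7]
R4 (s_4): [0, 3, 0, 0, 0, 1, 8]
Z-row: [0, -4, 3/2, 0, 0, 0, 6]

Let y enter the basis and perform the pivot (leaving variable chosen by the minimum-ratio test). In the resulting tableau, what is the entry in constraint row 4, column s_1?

-3/2

Ratio test on column y — row 1: 2/1 = 2; row 2: 21/1 = 21; row 3: entry -1 ≤ 0; row 4: 8/3 = 8/3. Minimum is 2 at row 1 (x leaves); pivot element 1.
Divide row 1 by 1; eliminate column y from the other rows.
Row 4 update in column s_1: 0 − 3·(1/2) = -3/2.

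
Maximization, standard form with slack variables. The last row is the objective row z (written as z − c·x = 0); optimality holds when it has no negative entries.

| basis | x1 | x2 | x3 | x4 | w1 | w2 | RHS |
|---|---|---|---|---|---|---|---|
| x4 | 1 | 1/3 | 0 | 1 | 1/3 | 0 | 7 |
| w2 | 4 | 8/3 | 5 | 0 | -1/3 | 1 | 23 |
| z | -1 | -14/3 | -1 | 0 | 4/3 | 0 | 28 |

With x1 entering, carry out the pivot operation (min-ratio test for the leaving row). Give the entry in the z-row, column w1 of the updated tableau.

Ratio test on column x1 — row 1: 7/1 = 7; row 2: 23/4 = 23/4. Minimum is 23/4 at row 2 (w2 leaves); pivot element 4.
Divide row 2 by 4; eliminate column x1 from the other rows.
z-row update in column w1: 4/3 − (-1)·(-1/12) = 5/4.

5/4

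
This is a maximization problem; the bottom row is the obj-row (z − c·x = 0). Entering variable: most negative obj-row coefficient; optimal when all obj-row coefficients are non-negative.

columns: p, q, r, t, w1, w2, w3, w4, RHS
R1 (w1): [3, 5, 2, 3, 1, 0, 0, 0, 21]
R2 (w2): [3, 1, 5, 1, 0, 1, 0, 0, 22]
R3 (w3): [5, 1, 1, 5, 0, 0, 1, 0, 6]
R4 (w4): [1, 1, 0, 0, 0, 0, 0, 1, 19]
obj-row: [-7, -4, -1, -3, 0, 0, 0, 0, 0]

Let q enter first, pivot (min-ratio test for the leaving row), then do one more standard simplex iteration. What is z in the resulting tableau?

411/22

Ratio test on column q — row 1: 21/5 = 21/5; row 2: 22/1 = 22; row 3: 6/1 = 6; row 4: 19/1 = 19. Minimum is 21/5 at row 1 (w1 leaves); pivot element 5.
Pivot on row 1; the obj-row RHS becomes 0 − (-4)·(21/5) = 84/5.
Next entering variable (most negative obj-row entry -23/5): p.
Ratio test on column p — row 1: (21/5)/(3/5) = 7; row 2: (89/5)/(12/5) = 89/12; row 3: (9/5)/(22/5) = 9/22; row 4: (74/5)/(2/5) = 37. Minimum is 9/22 at row 3 (w3 leaves); pivot element 22/5.
After the second pivot the obj-row RHS is 84/5 − (-23/5)·(9/22) = 411/22.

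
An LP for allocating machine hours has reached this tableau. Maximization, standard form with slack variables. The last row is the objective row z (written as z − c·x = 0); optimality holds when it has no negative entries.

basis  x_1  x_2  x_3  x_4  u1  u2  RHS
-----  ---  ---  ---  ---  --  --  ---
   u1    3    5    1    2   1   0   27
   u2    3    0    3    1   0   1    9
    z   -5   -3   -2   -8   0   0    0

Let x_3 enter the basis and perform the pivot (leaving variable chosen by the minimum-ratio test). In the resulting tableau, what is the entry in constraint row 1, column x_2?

Ratio test on column x_3 — row 1: 27/1 = 27; row 2: 9/3 = 3. Minimum is 3 at row 2 (u2 leaves); pivot element 3.
Divide row 2 by 3; eliminate column x_3 from the other rows.
Row 1 update in column x_2: 5 − 1·0 = 5.

5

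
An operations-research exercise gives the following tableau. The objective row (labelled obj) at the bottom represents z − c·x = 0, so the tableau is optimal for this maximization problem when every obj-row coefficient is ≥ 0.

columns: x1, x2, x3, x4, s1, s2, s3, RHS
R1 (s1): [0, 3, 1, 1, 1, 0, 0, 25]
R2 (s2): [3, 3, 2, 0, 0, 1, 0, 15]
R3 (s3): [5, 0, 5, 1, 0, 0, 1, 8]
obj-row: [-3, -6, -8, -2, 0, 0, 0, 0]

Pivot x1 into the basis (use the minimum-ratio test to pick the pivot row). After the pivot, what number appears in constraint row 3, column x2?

Ratio test on column x1 — row 1: entry 0 ≤ 0; row 2: 15/3 = 5; row 3: 8/5 = 8/5. Minimum is 8/5 at row 3 (s3 leaves); pivot element 5.
Divide row 3 by 5; eliminate column x1 from the other rows.
In the new row 3, the x2 entry is the old entry divided by the pivot: 0/5 = 0.

0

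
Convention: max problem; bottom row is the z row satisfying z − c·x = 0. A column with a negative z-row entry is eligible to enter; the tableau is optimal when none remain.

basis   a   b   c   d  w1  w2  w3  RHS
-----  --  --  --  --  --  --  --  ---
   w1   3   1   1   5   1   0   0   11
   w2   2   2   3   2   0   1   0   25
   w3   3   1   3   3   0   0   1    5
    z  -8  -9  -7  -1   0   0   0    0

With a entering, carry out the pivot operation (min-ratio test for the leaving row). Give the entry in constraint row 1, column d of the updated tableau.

2

Ratio test on column a — row 1: 11/3 = 11/3; row 2: 25/2 = 25/2; row 3: 5/3 = 5/3. Minimum is 5/3 at row 3 (w3 leaves); pivot element 3.
Divide row 3 by 3; eliminate column a from the other rows.
Row 1 update in column d: 5 − 3·1 = 2.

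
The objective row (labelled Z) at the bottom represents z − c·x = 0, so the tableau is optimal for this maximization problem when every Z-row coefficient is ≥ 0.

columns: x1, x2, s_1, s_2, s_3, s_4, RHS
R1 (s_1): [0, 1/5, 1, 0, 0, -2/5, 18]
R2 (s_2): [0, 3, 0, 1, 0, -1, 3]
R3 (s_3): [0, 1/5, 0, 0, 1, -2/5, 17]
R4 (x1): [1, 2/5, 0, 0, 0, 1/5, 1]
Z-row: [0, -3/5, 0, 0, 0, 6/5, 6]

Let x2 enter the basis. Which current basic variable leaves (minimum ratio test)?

Column x2 entries and ratios — s_1: 18/(1/5) = 90; s_2: 3/3 = 1; s_3: 17/(1/5) = 85; x1: 1/(2/5) = 5/2.
Smallest ratio is 1 in the row of s_2, so s_2 leaves.

s_2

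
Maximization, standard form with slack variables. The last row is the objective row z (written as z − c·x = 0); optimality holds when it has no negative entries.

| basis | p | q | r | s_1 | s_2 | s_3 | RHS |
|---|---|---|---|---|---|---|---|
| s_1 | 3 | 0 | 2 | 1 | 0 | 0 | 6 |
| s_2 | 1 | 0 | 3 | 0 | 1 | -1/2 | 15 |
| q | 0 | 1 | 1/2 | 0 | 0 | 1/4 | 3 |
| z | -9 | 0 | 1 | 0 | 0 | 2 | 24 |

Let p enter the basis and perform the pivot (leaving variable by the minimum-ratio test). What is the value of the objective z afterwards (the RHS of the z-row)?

Ratio test on column p — row 1: 6/3 = 2; row 2: 15/1 = 15; row 3: entry 0 ≤ 0. Minimum is 2 at row 1 (s_1 leaves); pivot element 3.
Pivot on row 1; the z-row RHS becomes 24 − (-9)·2 = 42.

42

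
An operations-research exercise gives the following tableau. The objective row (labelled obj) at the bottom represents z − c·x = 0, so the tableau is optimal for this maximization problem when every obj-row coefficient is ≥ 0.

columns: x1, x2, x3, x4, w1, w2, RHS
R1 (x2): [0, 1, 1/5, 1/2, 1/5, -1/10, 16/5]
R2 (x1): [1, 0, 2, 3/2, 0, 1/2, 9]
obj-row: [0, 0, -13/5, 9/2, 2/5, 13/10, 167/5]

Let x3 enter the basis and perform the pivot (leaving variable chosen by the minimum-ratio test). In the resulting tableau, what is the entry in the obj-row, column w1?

2/5

Ratio test on column x3 — row 1: (16/5)/(1/5) = 16; row 2: 9/2 = 9/2. Minimum is 9/2 at row 2 (x1 leaves); pivot element 2.
Divide row 2 by 2; eliminate column x3 from the other rows.
obj-row update in column w1: 2/5 − (-13/5)·0 = 2/5.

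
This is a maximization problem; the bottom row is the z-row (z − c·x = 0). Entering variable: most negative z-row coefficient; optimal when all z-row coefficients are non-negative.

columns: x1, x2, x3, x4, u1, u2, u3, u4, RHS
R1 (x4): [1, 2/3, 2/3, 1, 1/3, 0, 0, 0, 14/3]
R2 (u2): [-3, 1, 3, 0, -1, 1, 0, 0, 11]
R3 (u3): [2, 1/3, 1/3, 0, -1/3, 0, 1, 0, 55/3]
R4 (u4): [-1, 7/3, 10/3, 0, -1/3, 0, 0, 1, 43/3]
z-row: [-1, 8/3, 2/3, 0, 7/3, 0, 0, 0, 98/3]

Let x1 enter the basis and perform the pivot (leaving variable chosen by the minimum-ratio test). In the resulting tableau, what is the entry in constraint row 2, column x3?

Ratio test on column x1 — row 1: (14/3)/1 = 14/3; row 2: entry -3 ≤ 0; row 3: (55/3)/2 = 55/6; row 4: entry -1 ≤ 0. Minimum is 14/3 at row 1 (x4 leaves); pivot element 1.
Divide row 1 by 1; eliminate column x1 from the other rows.
Row 2 update in column x3: 3 − (-3)·(2/3) = 5.

5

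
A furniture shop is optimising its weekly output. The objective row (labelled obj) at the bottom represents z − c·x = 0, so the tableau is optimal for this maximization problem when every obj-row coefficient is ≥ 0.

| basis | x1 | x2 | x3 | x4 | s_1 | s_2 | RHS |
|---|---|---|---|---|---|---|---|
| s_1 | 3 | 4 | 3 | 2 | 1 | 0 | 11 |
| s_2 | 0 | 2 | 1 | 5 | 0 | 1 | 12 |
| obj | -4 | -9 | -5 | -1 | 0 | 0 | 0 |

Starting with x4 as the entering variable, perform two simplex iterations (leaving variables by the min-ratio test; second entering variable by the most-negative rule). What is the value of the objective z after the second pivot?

305/16

Ratio test on column x4 — row 1: 11/2 = 11/2; row 2: 12/5 = 12/5. Minimum is 12/5 at row 2 (s_2 leaves); pivot element 5.
Pivot on row 2; the obj-row RHS becomes 0 − (-1)·(12/5) = 12/5.
Next entering variable (most negative obj-row entry -43/5): x2.
Ratio test on column x2 — row 1: (31/5)/(16/5) = 31/16; row 2: (12/5)/(2/5) = 6. Minimum is 31/16 at row 1 (s_1 leaves); pivot element 16/5.
After the second pivot the obj-row RHS is 12/5 − (-43/5)·(31/16) = 305/16.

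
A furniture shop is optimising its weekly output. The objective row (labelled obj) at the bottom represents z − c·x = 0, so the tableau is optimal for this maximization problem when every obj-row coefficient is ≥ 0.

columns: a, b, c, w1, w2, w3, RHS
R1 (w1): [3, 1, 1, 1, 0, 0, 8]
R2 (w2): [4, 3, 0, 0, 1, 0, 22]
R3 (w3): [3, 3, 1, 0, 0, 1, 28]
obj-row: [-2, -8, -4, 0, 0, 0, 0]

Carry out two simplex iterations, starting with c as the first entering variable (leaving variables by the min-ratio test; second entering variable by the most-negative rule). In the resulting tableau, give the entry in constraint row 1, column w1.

Ratio test on column c — row 1: 8/1 = 8; row 2: entry 0 ≤ 0; row 3: 28/1 = 28. Minimum is 8 at row 1 (w1 leaves); pivot element 1.
Divide row 1 by 1; eliminate column c from the other rows.
Second iteration: most negative obj-row entry is -4 in column b, so b enters.
Ratio test on column b — row 1: 8/1 = 8; row 2: 22/3 = 22/3; row 3: 20/2 = 10. Minimum is 22/3 at row 2 (w2 leaves); pivot element 3.
Divide row 2 by 3; eliminate column b from the other rows.
After both pivots, the entry at constraint row 1, column w1 is 1.

1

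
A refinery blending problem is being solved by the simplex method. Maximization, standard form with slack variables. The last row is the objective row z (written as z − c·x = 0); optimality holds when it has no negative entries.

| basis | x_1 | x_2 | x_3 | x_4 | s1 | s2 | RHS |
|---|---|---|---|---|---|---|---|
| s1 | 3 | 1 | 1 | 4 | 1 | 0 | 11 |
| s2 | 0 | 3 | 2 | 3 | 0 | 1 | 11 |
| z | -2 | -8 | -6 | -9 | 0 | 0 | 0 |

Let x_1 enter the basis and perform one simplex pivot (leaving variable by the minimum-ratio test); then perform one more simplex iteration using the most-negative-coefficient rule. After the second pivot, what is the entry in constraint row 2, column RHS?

11/3

Ratio test on column x_1 — row 1: 11/3 = 11/3; row 2: entry 0 ≤ 0. Minimum is 11/3 at row 1 (s1 leaves); pivot element 3.
Divide row 1 by 3; eliminate column x_1 from the other rows.
Second iteration: most negative z-row entry is -22/3 in column x_2, so x_2 enters.
Ratio test on column x_2 — row 1: (11/3)/(1/3) = 11; row 2: 11/3 = 11/3. Minimum is 11/3 at row 2 (s2 leaves); pivot element 3.
Divide row 2 by 3; eliminate column x_2 from the other rows.
After both pivots, the entry at constraint row 2, column RHS is 11/3.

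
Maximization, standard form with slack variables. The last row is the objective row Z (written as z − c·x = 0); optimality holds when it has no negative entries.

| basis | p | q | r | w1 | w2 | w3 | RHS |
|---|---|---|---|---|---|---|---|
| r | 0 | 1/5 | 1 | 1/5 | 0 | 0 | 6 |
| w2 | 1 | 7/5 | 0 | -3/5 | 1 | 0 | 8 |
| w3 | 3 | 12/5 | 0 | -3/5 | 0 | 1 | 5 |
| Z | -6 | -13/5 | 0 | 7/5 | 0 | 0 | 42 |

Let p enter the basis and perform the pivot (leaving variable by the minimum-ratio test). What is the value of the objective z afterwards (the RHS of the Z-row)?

52

Ratio test on column p — row 1: entry 0 ≤ 0; row 2: 8/1 = 8; row 3: 5/3 = 5/3. Minimum is 5/3 at row 3 (w3 leaves); pivot element 3.
Pivot on row 3; the Z-row RHS becomes 42 − (-6)·(5/3) = 52.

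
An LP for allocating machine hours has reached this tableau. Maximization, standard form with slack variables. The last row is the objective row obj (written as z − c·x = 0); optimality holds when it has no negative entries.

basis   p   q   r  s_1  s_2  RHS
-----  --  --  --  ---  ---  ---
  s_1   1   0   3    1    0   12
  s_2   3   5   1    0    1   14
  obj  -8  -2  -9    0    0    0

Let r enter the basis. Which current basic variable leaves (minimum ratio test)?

Column r entries and ratios — s_1: 12/3 = 4; s_2: 14/1 = 14.
Smallest ratio is 4 in the row of s_1, so s_1 leaves.

s_1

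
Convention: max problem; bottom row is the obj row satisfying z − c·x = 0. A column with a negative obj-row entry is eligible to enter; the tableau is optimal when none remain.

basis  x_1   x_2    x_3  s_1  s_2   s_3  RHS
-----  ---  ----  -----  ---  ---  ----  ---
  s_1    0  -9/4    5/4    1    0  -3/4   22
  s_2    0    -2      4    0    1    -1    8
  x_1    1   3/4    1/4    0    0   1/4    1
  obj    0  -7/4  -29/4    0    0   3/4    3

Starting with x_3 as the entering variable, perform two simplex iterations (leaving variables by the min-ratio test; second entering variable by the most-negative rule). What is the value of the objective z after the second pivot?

144/7

Ratio test on column x_3 — row 1: 22/(5/4) = 88/5; row 2: 8/4 = 2; row 3: 1/(1/4) = 4. Minimum is 2 at row 2 (s_2 leaves); pivot element 4.
Pivot on row 2; the obj-row RHS becomes 3 − (-29/4)·2 = 35/2.
Next entering variable (most negative obj-row entry -43/8): x_2.
Ratio test on column x_2 — row 1: entry -13/8 ≤ 0; row 2: entry -1/2 ≤ 0; row 3: (1/2)/(7/8) = 4/7. Minimum is 4/7 at row 3 (x_1 leaves); pivot element 7/8.
After the second pivot the obj-row RHS is 35/2 − (-43/8)·(4/7) = 144/7.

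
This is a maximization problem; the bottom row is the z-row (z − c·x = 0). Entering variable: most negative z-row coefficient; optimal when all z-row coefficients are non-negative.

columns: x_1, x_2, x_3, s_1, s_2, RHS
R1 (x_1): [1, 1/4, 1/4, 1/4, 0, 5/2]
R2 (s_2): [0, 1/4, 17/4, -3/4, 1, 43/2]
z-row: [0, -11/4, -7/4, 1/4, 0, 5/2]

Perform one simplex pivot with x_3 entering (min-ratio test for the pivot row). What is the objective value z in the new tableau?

193/17

Ratio test on column x_3 — row 1: (5/2)/(1/4) = 10; row 2: (43/2)/(17/4) = 86/17. Minimum is 86/17 at row 2 (s_2 leaves); pivot element 17/4.
Pivot on row 2; the z-row RHS becomes 5/2 − (-7/4)·(86/17) = 193/17.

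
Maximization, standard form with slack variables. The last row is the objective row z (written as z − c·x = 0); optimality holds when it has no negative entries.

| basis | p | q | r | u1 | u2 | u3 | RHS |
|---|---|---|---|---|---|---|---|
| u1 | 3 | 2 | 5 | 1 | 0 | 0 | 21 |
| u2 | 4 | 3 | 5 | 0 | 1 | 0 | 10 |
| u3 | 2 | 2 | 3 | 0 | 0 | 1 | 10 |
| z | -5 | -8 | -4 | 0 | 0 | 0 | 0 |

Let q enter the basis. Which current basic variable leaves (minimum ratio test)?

Column q entries and ratios — u1: 21/2 = 21/2; u2: 10/3 = 10/3; u3: 10/2 = 5.
Smallest ratio is 10/3 in the row of u2, so u2 leaves.

u2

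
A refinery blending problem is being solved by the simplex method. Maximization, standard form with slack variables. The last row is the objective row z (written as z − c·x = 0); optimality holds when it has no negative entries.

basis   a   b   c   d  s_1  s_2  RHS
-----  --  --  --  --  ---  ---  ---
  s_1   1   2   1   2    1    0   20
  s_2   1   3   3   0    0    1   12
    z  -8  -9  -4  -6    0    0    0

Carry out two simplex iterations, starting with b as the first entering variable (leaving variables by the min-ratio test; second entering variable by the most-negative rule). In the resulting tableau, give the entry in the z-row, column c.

2

Ratio test on column b — row 1: 20/2 = 10; row 2: 12/3 = 4. Minimum is 4 at row 2 (s_2 leaves); pivot element 3.
Divide row 2 by 3; eliminate column b from the other rows.
Second iteration: most negative z-row entry is -6 in column d, so d enters.
Ratio test on column d — row 1: 12/2 = 6; row 2: entry 0 ≤ 0. Minimum is 6 at row 1 (s_1 leaves); pivot element 2.
Divide row 1 by 2; eliminate column d from the other rows.
After both pivots, the entry at the z-row, column c is 2.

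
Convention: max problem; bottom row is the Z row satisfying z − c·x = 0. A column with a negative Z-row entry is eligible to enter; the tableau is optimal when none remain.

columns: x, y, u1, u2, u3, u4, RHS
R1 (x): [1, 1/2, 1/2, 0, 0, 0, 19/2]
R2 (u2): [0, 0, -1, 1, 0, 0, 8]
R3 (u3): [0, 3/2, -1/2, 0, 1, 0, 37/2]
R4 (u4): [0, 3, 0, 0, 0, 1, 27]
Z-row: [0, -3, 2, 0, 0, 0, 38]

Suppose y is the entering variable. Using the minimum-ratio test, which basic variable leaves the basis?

u4

Column y entries and ratios — x: (19/2)/(1/2) = 19; u2: 0 ≤ 0, skip; u3: (37/2)/(3/2) = 37/3; u4: 27/3 = 9.
Smallest ratio is 9 in the row of u4, so u4 leaves.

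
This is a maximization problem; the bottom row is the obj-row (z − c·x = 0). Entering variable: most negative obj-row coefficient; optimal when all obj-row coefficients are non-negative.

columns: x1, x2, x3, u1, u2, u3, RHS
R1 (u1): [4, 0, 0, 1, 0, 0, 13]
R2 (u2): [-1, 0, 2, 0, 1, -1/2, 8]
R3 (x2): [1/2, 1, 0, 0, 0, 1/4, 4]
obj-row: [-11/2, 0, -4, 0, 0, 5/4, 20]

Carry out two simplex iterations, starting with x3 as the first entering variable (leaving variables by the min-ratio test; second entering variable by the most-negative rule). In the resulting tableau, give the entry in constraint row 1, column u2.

0

Ratio test on column x3 — row 1: entry 0 ≤ 0; row 2: 8/2 = 4; row 3: entry 0 ≤ 0. Minimum is 4 at row 2 (u2 leaves); pivot element 2.
Divide row 2 by 2; eliminate column x3 from the other rows.
Second iteration: most negative obj-row entry is -15/2 in column x1, so x1 enters.
Ratio test on column x1 — row 1: 13/4 = 13/4; row 2: entry -1/2 ≤ 0; row 3: 4/(1/2) = 8. Minimum is 13/4 at row 1 (u1 leaves); pivot element 4.
Divide row 1 by 4; eliminate column x1 from the other rows.
After both pivots, the entry at constraint row 1, column u2 is 0.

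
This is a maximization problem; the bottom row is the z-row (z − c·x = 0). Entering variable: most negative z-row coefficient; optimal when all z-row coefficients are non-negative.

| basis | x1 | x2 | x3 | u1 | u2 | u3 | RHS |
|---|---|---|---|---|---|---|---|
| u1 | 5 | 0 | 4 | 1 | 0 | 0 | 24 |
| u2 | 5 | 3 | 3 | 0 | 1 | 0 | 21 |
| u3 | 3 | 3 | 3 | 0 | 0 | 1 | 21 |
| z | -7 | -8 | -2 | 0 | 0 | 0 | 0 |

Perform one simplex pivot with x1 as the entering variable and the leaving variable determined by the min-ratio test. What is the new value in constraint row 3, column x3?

6/5

Ratio test on column x1 — row 1: 24/5 = 24/5; row 2: 21/5 = 21/5; row 3: 21/3 = 7. Minimum is 21/5 at row 2 (u2 leaves); pivot element 5.
Divide row 2 by 5; eliminate column x1 from the other rows.
Row 3 update in column x3: 3 − 3·(3/5) = 6/5.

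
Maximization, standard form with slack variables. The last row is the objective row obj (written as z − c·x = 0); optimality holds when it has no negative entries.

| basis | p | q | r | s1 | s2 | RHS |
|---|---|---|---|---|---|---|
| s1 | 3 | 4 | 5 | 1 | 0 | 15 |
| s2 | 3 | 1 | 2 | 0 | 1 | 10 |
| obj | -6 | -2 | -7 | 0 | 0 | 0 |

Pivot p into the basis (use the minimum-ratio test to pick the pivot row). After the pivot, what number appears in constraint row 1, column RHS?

Ratio test on column p — row 1: 15/3 = 5; row 2: 10/3 = 10/3. Minimum is 10/3 at row 2 (s2 leaves); pivot element 3.
Divide row 2 by 3; eliminate column p from the other rows.
Row 1 update in column RHS: 15 − 3·(10/3) = 5.

5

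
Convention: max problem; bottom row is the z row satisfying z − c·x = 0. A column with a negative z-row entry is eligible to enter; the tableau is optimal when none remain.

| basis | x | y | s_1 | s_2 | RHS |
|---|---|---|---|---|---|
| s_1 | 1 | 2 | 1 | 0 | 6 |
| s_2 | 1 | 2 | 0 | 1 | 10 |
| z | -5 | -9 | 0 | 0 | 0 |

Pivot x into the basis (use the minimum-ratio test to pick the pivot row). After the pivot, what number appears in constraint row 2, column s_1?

-1

Ratio test on column x — row 1: 6/1 = 6; row 2: 10/1 = 10. Minimum is 6 at row 1 (s_1 leaves); pivot element 1.
Divide row 1 by 1; eliminate column x from the other rows.
Row 2 update in column s_1: 0 − 1·1 = -1.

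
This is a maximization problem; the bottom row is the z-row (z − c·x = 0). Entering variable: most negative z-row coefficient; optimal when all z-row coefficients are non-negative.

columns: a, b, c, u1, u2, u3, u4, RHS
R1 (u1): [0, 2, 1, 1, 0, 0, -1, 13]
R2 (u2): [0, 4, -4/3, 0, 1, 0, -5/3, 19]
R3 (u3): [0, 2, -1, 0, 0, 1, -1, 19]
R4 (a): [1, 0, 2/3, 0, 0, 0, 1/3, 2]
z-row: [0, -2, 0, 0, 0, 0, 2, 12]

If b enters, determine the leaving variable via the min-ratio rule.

u2

Column b entries and ratios — u1: 13/2 = 13/2; u2: 19/4 = 19/4; u3: 19/2 = 19/2; a: 0 ≤ 0, skip.
Smallest ratio is 19/4 in the row of u2, so u2 leaves.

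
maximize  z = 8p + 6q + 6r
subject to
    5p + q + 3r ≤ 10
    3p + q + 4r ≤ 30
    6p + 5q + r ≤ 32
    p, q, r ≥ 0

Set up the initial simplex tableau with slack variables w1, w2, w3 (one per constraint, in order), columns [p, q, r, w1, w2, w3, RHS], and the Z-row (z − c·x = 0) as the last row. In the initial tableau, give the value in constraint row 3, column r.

Constraint 3 has coefficient 1 on r.

1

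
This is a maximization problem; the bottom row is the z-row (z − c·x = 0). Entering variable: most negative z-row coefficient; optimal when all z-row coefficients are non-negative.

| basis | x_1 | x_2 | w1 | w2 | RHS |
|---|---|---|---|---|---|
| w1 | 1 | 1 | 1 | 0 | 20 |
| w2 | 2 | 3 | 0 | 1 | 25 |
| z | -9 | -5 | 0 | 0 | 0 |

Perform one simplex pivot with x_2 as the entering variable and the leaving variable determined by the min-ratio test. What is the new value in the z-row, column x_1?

-17/3

Ratio test on column x_2 — row 1: 20/1 = 20; row 2: 25/3 = 25/3. Minimum is 25/3 at row 2 (w2 leaves); pivot element 3.
Divide row 2 by 3; eliminate column x_2 from the other rows.
z-row update in column x_1: -9 − (-5)·(2/3) = -17/3.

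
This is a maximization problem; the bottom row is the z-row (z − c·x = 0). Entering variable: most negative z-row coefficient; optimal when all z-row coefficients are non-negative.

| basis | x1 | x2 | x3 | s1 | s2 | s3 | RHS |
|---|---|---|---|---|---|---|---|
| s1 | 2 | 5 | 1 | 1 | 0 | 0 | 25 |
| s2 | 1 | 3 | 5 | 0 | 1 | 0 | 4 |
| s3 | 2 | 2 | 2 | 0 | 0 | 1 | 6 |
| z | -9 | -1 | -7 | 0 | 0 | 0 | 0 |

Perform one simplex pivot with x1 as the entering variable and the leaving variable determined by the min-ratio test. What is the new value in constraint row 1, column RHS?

Ratio test on column x1 — row 1: 25/2 = 25/2; row 2: 4/1 = 4; row 3: 6/2 = 3. Minimum is 3 at row 3 (s3 leaves); pivot element 2.
Divide row 3 by 2; eliminate column x1 from the other rows.
Row 1 update in column RHS: 25 − 2·3 = 19.

19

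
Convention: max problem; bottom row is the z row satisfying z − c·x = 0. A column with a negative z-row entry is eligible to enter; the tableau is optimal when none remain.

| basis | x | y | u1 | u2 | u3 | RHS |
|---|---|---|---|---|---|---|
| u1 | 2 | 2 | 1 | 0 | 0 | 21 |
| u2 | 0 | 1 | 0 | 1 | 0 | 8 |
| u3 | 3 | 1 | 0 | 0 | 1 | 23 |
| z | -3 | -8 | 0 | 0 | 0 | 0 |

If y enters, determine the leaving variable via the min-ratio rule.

Column y entries and ratios — u1: 21/2 = 21/2; u2: 8/1 = 8; u3: 23/1 = 23.
Smallest ratio is 8 in the row of u2, so u2 leaves.

u2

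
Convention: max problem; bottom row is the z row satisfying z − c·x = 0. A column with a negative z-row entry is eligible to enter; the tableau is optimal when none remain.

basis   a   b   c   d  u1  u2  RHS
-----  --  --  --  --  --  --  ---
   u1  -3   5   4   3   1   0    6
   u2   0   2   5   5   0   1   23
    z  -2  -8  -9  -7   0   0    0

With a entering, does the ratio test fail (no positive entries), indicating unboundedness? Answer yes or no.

Every constraint-row entry in column a is ≤ 0, so increasing a is unbounded.

yes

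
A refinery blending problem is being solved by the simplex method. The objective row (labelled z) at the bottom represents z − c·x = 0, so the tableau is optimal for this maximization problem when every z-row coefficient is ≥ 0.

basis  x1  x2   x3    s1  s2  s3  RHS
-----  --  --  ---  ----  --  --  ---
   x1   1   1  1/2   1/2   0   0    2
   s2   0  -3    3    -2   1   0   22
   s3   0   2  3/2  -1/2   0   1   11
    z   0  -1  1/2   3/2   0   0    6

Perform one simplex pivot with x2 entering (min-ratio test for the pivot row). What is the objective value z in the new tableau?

8

Ratio test on column x2 — row 1: 2/1 = 2; row 2: entry -3 ≤ 0; row 3: 11/2 = 11/2. Minimum is 2 at row 1 (x1 leaves); pivot element 1.
Pivot on row 1; the z-row RHS becomes 6 − (-1)·2 = 8.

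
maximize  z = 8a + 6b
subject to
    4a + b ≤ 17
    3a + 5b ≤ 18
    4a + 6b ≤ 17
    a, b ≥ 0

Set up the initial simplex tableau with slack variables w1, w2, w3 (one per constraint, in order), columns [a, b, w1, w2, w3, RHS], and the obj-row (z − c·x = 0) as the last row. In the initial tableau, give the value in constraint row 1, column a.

4

Constraint 1 has coefficient 4 on a.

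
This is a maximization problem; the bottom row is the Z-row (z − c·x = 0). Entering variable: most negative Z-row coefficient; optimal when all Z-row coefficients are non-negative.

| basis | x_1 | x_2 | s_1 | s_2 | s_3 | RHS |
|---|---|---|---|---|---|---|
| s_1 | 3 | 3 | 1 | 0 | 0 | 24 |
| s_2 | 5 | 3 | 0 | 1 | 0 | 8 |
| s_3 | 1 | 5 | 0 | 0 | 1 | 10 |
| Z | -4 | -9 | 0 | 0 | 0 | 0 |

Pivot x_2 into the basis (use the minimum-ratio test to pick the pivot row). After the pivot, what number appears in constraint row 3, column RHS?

Ratio test on column x_2 — row 1: 24/3 = 8; row 2: 8/3 = 8/3; row 3: 10/5 = 2. Minimum is 2 at row 3 (s_3 leaves); pivot element 5.
Divide row 3 by 5; eliminate column x_2 from the other rows.
In the new row 3, the RHS entry is the old entry divided by the pivot: 10/5 = 2.

2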